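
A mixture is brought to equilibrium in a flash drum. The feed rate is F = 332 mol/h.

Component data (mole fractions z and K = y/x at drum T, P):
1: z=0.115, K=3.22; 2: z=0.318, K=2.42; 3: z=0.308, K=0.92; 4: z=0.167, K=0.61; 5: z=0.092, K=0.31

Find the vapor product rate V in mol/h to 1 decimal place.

Rachford–Rice: g(V/F) = Σ zᵢ(Kᵢ−1)/(1+V/F(Kᵢ−1)) = 0.
Feasibility: ΣzᵢKᵢ = 1.554, Σzᵢ/Kᵢ = 1.072 — both > 1, two phases present.
Newton–Raphson from V/F = 0.58:
  V/F = 0.580: g = 0.1434, g' = -0.467 → V/F = 0.887
  V/F = 0.887: g = -0.0037, g' = -0.542 → V/F = 0.880
Converged at V/F = 0.880.
Then V = V/F·F = 0.8798·332 = 292.1 mol/h and L = F − V = 39.9 mol/h.

V = 292.1 mol/h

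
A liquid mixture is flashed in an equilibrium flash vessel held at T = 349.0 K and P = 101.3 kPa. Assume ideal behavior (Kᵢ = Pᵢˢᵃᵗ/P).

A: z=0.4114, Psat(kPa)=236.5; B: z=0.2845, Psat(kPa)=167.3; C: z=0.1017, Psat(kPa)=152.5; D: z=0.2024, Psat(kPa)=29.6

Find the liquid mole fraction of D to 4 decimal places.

x_D = 0.5653

Raoult's law: Kᵢ = Pᵢˢᵃᵗ/P = Pᵢˢᵃᵗ/101.3.
  K_A = 236.5/101.3 = 2.334650, K_B = 167.3/101.3 = 1.651530, K_C = 152.5/101.3 = 1.505429, K_D = 29.6/101.3 = 0.292201
Rachford–Rice: g(β) = Σ zᵢ(Kᵢ−1)/(1+β(Kᵢ−1)) = 0.
g(0) = ΣzᵢKᵢ − 1 = 0.6426 and g(1) = 1 − Σzᵢ/Kᵢ = -0.1087, so a root lies in (0, 1).
Newton–Raphson from β = 0.33:
  β = 0.3300: g = 0.39088, g' = -0.6267 → β = 0.9537
  β = 0.9537: g = -0.05026, g' = -1.1598 → β = 0.9104
  β = 0.9104: g = -0.00339, g' = -1.0108 → β = 0.9070
Converged at β = 0.9070.
Compositions from xᵢ = zᵢ/(1+β(Kᵢ−1)), yᵢ = Kᵢxᵢ:
  A: x = 0.1861, y = 0.4345
  B: x = 0.1788, y = 0.2953
  C: x = 0.0697, y = 0.1050
  D: x = 0.5653, y = 0.1652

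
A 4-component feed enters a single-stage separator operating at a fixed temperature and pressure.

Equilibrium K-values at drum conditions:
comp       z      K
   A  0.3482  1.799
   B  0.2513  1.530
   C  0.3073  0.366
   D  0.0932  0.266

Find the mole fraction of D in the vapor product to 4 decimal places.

Iterate (Newton) starting at ψ = 0.33:
  ψ = 0.3300: g = -0.00313, g' = -0.4753 → ψ = 0.3234
Converged at ψ = 0.3234.
Compositions from xᵢ = zᵢ/(1+ψ(Kᵢ−1)), yᵢ = Kᵢxᵢ:
  A: x = 0.2767, y = 0.4978
  B: x = 0.2145, y = 0.3282
  C: x = 0.3866, y = 0.1415
  D: x = 0.1222, y = 0.0325

y_D = 0.0325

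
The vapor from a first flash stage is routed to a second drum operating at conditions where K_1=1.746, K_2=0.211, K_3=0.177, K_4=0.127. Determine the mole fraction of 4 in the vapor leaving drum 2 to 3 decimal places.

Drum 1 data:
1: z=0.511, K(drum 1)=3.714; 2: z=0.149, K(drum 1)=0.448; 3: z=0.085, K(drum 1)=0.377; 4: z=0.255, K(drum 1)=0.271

y_4 (drum 2) = 0.028

Drum 1:
Let ψ₁ = V/F and solve Σ zᵢ(Kᵢ−1)/(1+ψ₁(Kᵢ−1)) = 0.
Check two-phase: ΣzᵢKᵢ = 2.066 > 1 and Σzᵢ/Kᵢ = 1.637 > 1, so g(0) = 1.066 > 0 and g(1) = -0.637 < 0.
Newton–Raphson from ψ₁ = 0.33:
  ψ₁ = 0.330: g = 0.3196, g' = -1.403 → ψ₁ = 0.558
  ψ₁ = 0.558: g = 0.0383, g' = -1.153 → ψ₁ = 0.591
Converged at ψ₁ = 0.591.
Drum-1 compositions:
  1: x = 0.196, y = 0.729
  2: x = 0.221, y = 0.099
  3: x = 0.135, y = 0.051
  4: x = 0.448, y = 0.121
Drum-2 feed = drum-1 vapor: z₂ = (0.7288, 0.0991, 0.0507, 0.1214).
Drum 2:
Rachford–Rice: g(ψ₂) = Σ zᵢ(Kᵢ−1)/(1+ψ₂(Kᵢ−1)) = 0.
Check two-phase: ΣzᵢKᵢ = 1.318 > 1 and Σzᵢ/Kᵢ = 2.130 > 1, so g(0) = 0.318 > 0 and g(1) = -1.130 < 0.
Newton iteration, ψ₂⁰ = 0.55:
  ψ₂ = 0.550: g = -0.0328, g' = -0.854 → ψ₂ = 0.512
  ψ₂ = 0.512: g = -0.0013, g' = -0.791 → ψ₂ = 0.510
Converged at ψ₂ = 0.510.
  1: x = 0.528, y = 0.922
  2: x = 0.166, y = 0.035
  3: x = 0.087, y = 0.015
  4: x = 0.219, y = 0.028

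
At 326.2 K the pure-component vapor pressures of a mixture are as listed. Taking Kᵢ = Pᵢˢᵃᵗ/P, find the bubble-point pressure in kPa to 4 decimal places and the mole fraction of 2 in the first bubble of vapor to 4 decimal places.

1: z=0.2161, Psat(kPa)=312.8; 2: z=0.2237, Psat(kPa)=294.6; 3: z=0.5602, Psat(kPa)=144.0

Pbub = 214.1669 kPa, y_2 = 0.3077

At the bubble point ψ → 0, so ΣzᵢKᵢ = 1 with Kᵢ = Pᵢˢᵃᵗ/P ⇒ P = ΣzᵢPᵢˢᵃᵗ.
P = 0.2161·312.8 + 0.2237·294.6 + 0.5602·144.0 = 214.1669 kPa
yᵢ = zᵢPᵢˢᵃᵗ/P ⇒ y_2 = 0.2237·294.6/214.1669 = 0.3077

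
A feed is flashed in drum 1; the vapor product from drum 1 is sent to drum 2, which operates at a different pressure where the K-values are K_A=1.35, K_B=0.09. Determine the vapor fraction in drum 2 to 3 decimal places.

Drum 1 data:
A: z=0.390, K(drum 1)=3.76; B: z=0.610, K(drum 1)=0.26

V/F (drum 2) = 0.288

Drum 1:
Binary case is linear: z₁(K₁−1)(1+ψ₁(K₂−1)) + z₂(K₂−1)(1+ψ₁(K₁−1)) = 0
⇒ ψ₁ = [z₁(K₁−1)+z₂(K₂−1)] / [−(K₁−1)(K₂−1)] = 0.6250/2.0424 = 0.306
Drum-1 compositions:
  A: x = 0.211, y = 0.795
  B: x = 0.789, y = 0.205
Drum-2 feed = drum-1 vapor: z₂ = (0.7950, 0.2050).
Drum 2:
Let ψ₂ = V/F and solve Σ zᵢ(Kᵢ−1)/(1+ψ₂(Kᵢ−1)) = 0.
Check two-phase: ΣzᵢKᵢ = 1.092 > 1 and Σzᵢ/Kᵢ = 2.867 > 1, so g(0) = 0.092 > 0 and g(1) = -1.867 < 0.
Binary case is linear: z₁(K₁−1)(1+ψ₂(K₂−1)) + z₂(K₂−1)(1+ψ₂(K₁−1)) = 0
⇒ ψ₂ = [z₁(K₁−1)+z₂(K₂−1)] / [−(K₁−1)(K₂−1)] = 0.0917/0.3185 = 0.288
  A: x = 0.722, y = 0.975
  B: x = 0.278, y = 0.025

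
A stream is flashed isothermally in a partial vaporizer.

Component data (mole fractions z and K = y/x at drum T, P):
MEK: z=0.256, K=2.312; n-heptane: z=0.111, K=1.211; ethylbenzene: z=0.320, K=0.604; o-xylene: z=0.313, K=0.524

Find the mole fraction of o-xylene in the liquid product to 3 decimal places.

Rachford–Rice: g(ψ) = Σ zᵢ(Kᵢ−1)/(1+ψ(Kᵢ−1)) = 0.
Check two-phase: ΣzᵢKᵢ = 1.084 > 1 and Σzᵢ/Kᵢ = 1.330 > 1, so g(0) = 0.084 > 0 and g(1) = -0.330 < 0.
Newton–Raphson from ψ = 0.63:
  ψ = 0.630: g = -0.1771, g' = -0.370 → ψ = 0.151
  ψ = 0.151: g = 0.0077, g' = -0.451 → ψ = 0.168
Converged at ψ = 0.168.
Compositions from xᵢ = zᵢ/(1+ψ(Kᵢ−1)), yᵢ = Kᵢxᵢ:
  MEK: x = 0.210, y = 0.485
  n-heptane: x = 0.107, y = 0.130
  ethylbenzene: x = 0.343, y = 0.207
  o-xylene: x = 0.340, y = 0.178

x_o-xylene = 0.340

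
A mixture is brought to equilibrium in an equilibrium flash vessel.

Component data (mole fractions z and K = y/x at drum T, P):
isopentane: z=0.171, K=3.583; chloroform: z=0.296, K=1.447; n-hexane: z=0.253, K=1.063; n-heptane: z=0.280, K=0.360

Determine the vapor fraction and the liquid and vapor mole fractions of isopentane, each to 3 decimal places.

Rachford–Rice: g(ψ) = Σ zᵢ(Kᵢ−1)/(1+ψ(Kᵢ−1)) = 0.
g(0) = ΣzᵢKᵢ − 1 = 0.411 and g(1) = 1 − Σzᵢ/Kᵢ = -0.268, so a root lies in (0, 1).
Newton–Raphson from ψ = 0.57:
  ψ = 0.570: g = 0.0174, g' = -0.509 → ψ = 0.604
Converged at ψ = 0.604.
Compositions from xᵢ = zᵢ/(1+ψ(Kᵢ−1)), yᵢ = Kᵢxᵢ:
  isopentane: x = 0.067, y = 0.239
  chloroform: x = 0.233, y = 0.337
  n-hexane: x = 0.244, y = 0.259
  n-heptane: x = 0.456, y = 0.164

ψ = 0.604, x_isopentane = 0.067, y_isopentane = 0.239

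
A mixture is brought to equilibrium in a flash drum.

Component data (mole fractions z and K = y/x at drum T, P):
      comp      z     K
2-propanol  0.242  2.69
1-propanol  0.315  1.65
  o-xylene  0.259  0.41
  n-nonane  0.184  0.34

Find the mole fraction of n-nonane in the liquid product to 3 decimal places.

x_n-nonane = 0.266

Material balance + equilibrium reduce to Σ zᵢ(Kᵢ−1)/(1+β(Kᵢ−1)) = 0.
Check two-phase: ΣzᵢKᵢ = 1.339 > 1 and Σzᵢ/Kᵢ = 1.454 > 1, so g(0) = 0.339 > 0 and g(1) = -0.454 < 0.
Newton–Raphson from β = 0.5:
  β = 0.500: g = -0.0218, g' = -0.639 → β = 0.466
Converged at β = 0.466.
Compositions from xᵢ = zᵢ/(1+β(Kᵢ−1)), yᵢ = Kᵢxᵢ:
  2-propanol: x = 0.135, y = 0.364
  1-propanol: x = 0.242, y = 0.399
  o-xylene: x = 0.357, y = 0.146
  n-nonane: x = 0.266, y = 0.090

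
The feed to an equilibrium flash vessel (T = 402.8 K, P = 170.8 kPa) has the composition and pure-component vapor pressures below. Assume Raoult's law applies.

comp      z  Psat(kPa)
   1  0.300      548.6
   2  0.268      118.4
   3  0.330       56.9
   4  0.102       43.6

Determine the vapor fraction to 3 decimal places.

ψ = 0.230

Raoult's law: Kᵢ = Pᵢˢᵃᵗ/P = Pᵢˢᵃᵗ/170.8.
  K_1 = 548.6/170.8 = 3.21194, K_2 = 118.4/170.8 = 0.69321, K_3 = 56.9/170.8 = 0.33314, K_4 = 43.6/170.8 = 0.25527
Iterate (Newton) starting at ψ = 0.62:
  ψ = 0.620: g = -0.3380, g' = -0.921 → ψ = 0.253
  ψ = 0.253: g = -0.0221, g' = -0.931 → ψ = 0.229
  ψ = 0.229: g = 0.0004, g' = -0.962 → ψ = 0.230
Converged at ψ = 0.230.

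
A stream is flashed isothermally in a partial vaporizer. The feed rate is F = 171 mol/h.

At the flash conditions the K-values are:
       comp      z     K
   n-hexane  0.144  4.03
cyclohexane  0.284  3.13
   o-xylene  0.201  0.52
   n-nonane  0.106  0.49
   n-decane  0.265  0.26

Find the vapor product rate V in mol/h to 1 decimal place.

Let ψ = V/F and solve Σ zᵢ(Kᵢ−1)/(1+ψ(Kᵢ−1)) = 0.
Check two-phase: ΣzᵢKᵢ = 1.695 > 1 and Σzᵢ/Kᵢ = 1.749 > 1, so g(0) = 0.695 > 0 and g(1) = -0.749 < 0.
Iterate (Newton) starting at ψ = 0.5:
  ψ = 0.500: g = -0.0444, g' = -1.007 → ψ = 0.456
Converged at ψ = 0.456.
Then V = ψ·F = 0.4561·171 = 78.0 mol/h and L = F − V = 93.0 mol/h.

V = 78.0 mol/h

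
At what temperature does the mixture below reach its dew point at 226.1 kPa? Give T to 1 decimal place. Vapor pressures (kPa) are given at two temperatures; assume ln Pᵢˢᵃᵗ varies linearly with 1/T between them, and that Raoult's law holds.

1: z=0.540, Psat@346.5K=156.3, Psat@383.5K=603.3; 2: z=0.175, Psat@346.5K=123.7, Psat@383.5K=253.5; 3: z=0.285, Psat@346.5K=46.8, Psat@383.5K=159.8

T = 374.1 K

Dew-point temperature: Σzᵢ·P/Pᵢˢᵃᵗ(T) = 1. Interpolate ln Pᵢˢᵃᵗ = aᵢ + bᵢ/T.
  T = 346.5 K: ΣzᵢP/Pᵢˢᵃᵗ = 2.4779
  T = 383.5 K: ΣzᵢP/Pᵢˢᵃᵗ = 0.7617
  T = 365.0 K: ΣzᵢP/Pᵢˢᵃᵗ = 1.3259
  T = 374.2 K: ΣzᵢP/Pᵢˢᵃᵗ = 0.9982
  T = 369.6 K: ΣzᵢP/Pᵢˢᵃᵗ = 1.1481
  T = 371.9 K: ΣzᵢP/Pᵢˢᵃᵗ = 1.0700
Interpolating between 371.9 K and 374.2 K gives T ≈ 374.1 K.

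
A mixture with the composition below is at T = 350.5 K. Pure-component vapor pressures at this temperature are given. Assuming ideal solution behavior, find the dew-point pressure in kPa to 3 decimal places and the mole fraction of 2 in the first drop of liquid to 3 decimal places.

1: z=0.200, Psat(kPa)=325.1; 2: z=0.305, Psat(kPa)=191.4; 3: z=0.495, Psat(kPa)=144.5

Pdew = 177.484 kPa, x_2 = 0.283

At the dew point ψ → 1, so Σzᵢ/Kᵢ = 1 with Kᵢ = Pᵢˢᵃᵗ/P ⇒ 1/P = Σzᵢ/Pᵢˢᵃᵗ.
1/P = 0.200/325.1 + 0.305/191.4 + 0.495/144.5 = 0.005634 ⇒ P = 177.484 kPa
xᵢ = zᵢP/Pᵢˢᵃᵗ ⇒ x_2 = 0.305·177.484/191.4 = 0.283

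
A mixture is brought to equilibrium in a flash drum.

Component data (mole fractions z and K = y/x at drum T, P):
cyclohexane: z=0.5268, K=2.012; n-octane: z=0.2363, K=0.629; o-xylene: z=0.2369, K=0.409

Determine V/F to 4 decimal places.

V/F = 0.6043

Rachford–Rice: g(V/F) = Σ zᵢ(Kᵢ−1)/(1+V/F(Kᵢ−1)) = 0.
g(0) = ΣzᵢKᵢ − 1 = 0.3054 and g(1) = 1 − Σzᵢ/Kᵢ = -0.2167, so a root lies in (0, 1).
Iterate (Newton) starting at V/F = 0.42:
  V/F = 0.4200: g = 0.08403, g' = -0.4577 → V/F = 0.6036
  V/F = 0.6036: g = 0.00036, g' = -0.4619 → V/F = 0.6043
Converged at V/F = 0.6043.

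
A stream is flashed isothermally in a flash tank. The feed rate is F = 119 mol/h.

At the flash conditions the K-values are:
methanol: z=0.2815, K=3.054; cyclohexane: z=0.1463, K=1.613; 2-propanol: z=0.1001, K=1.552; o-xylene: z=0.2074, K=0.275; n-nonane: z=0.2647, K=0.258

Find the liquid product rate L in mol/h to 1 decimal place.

L = 78.7 mol/h

Rachford–Rice: g(V/F) = Σ zᵢ(Kᵢ−1)/(1+V/F(Kᵢ−1)) = 0.
g(0) = ΣzᵢKᵢ − 1 = 0.3764 and g(1) = 1 − Σzᵢ/Kᵢ = -1.0275, so a root lies in (0, 1).
Iterate (Newton) starting at V/F = 0.56:
  V/F = 0.5600: g = -0.21131, g' = -1.0407 → V/F = 0.3570
  V/F = 0.3570: g = -0.01669, g' = -0.9217 → V/F = 0.3389
Converged at V/F = 0.3389.
Then V = V/F·F = 0.3389·119 = 40.3 mol/h and L = F − V = 78.7 mol/h.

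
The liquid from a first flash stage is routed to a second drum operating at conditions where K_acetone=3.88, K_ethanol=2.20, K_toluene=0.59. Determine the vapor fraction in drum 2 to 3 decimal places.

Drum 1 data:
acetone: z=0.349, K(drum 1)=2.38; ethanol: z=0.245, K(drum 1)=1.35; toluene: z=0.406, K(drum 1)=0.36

Drum 1:
Material balance + equilibrium reduce to Σ zᵢ(Kᵢ−1)/(1+ψ₁(Kᵢ−1)) = 0.
g(0) = ΣzᵢKᵢ − 1 = 0.308 and g(1) = 1 − Σzᵢ/Kᵢ = -0.456, so a root lies in (0, 1).
Newton iteration, ψ₁⁰ = 0.5:
  ψ₁ = 0.500: g = -0.0242, g' = -0.614 → ψ₁ = 0.461
  ψ₁ = 0.461: g = -0.0002, g' = -0.605 → ψ₁ = 0.460
Converged at ψ₁ = 0.460.
Drum-1 compositions:
  acetone: x = 0.213, y = 0.508
  ethanol: x = 0.211, y = 0.285
  toluene: x = 0.576, y = 0.207
Drum-2 feed = drum-1 liquid: z₂ = (0.2134, 0.2110, 0.5756).
Drum 2:
Let ψ₂ = V/F and solve Σ zᵢ(Kᵢ−1)/(1+ψ₂(Kᵢ−1)) = 0.
g(0) = ΣzᵢKᵢ − 1 = 0.632 and g(1) = 1 − Σzᵢ/Kᵢ = -0.126, so a root lies in (0, 1).
Iterate (Newton) starting at ψ₂ = 0.52:
  ψ₂ = 0.520: g = 0.1021, g' = -0.555 → ψ₂ = 0.704
  ψ₂ = 0.704: g = 0.0086, g' = -0.474 → ψ₂ = 0.722
Converged at ψ₂ = 0.722.
  acetone: x = 0.069, y = 0.269
  ethanol: x = 0.113, y = 0.249
  toluene: x = 0.818, y = 0.482

V/F (drum 2) = 0.722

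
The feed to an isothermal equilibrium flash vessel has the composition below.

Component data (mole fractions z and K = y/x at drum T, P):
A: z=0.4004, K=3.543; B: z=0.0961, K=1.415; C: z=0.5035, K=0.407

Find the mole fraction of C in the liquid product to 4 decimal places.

Rachford–Rice: g(ψ) = Σ zᵢ(Kᵢ−1)/(1+ψ(Kᵢ−1)) = 0.
Check two-phase: ΣzᵢKᵢ = 1.7595 > 1 and Σzᵢ/Kᵢ = 1.4180 > 1, so g(0) = 0.7595 > 0 and g(1) = -0.4180 < 0.
Newton–Raphson from ψ = 0.5:
  ψ = 0.5000: g = 0.05687, g' = -0.8709 → ψ = 0.5653
  ψ = 0.5653: g = 0.00089, g' = -0.8473 → ψ = 0.5663
Converged at ψ = 0.5663.
Compositions from xᵢ = zᵢ/(1+ψ(Kᵢ−1)), yᵢ = Kᵢxᵢ:
  A: x = 0.1641, y = 0.5813
  B: x = 0.0778, y = 0.1101
  C: x = 0.7581, y = 0.3085

x_C = 0.7581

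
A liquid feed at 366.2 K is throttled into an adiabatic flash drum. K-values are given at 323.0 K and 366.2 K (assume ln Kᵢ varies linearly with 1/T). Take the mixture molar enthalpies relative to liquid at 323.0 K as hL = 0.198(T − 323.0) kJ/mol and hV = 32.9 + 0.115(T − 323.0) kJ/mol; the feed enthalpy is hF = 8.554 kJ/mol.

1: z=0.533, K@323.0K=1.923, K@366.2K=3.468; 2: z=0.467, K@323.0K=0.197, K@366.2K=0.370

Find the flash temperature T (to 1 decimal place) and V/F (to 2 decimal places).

Adiabatic flash: solve Rachford–Rice at each trial T, then check hF = ψ·hV(T) + (1−ψ)·hL(T).
  T = 323.0 K: K = (1.923, 0.197), RR gives ψ = 0.158, H_out = 5.192 kJ/mol
  T = 366.2 K: K = (3.468, 0.370), RR gives ψ = 0.657, H_out = 27.808 kJ/mol
  T = 344.6 K: K = (2.631, 0.275), RR gives ψ = 0.449, H_out = 18.249 kJ/mol
  T = 333.8 K: K = (2.261, 0.234), RR gives ψ = 0.326, H_out = 12.556 kJ/mol
  T = 328.4 K: K = (2.088, 0.215), RR gives ψ = 0.250, H_out = 9.173 kJ/mol
  T = 325.7 K: K = (2.004, 0.206), RR gives ψ = 0.206, H_out = 7.274 kJ/mol
  T = 327.0 K: K = (2.044, 0.210), RR gives ψ = 0.228, H_out = 8.209 kJ/mol
Linear interpolation between T = 327.0 (H_out = 8.209) and T = 328.4 (H_out = 9.173) on hF = 8.554 gives T ≈ 327.5 K, at which ψ = 0.24.

T = 327.5 K, V/F = 0.24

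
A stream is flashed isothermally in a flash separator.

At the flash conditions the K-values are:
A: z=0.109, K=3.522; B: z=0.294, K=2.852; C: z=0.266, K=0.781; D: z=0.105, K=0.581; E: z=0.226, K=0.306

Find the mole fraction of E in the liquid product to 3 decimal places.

x_E = 0.370

Material balance + equilibrium reduce to Σ zᵢ(Kᵢ−1)/(1+β(Kᵢ−1)) = 0.
g(0) = ΣzᵢKᵢ − 1 = 0.560 and g(1) = 1 − Σzᵢ/Kᵢ = -0.394, so a root lies in (0, 1).
Iterate (Newton) starting at β = 0.68:
  β = 0.680: g = -0.0847, g' = -0.736 → β = 0.565
  β = 0.565: g = -0.0026, g' = -0.702 → β = 0.561
Converged at β = 0.561.
Compositions from xᵢ = zᵢ/(1+β(Kᵢ−1)), yᵢ = Kᵢxᵢ:
  A: x = 0.045, y = 0.159
  B: x = 0.144, y = 0.411
  C: x = 0.303, y = 0.237
  D: x = 0.137, y = 0.080
  E: x = 0.370, y = 0.113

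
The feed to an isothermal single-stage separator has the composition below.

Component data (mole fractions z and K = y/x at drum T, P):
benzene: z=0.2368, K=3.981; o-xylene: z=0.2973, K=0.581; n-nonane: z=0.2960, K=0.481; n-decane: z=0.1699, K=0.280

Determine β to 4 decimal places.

β = 0.1928

Iterate (Newton) starting at β = 0.5:
  β = 0.5000: g = -0.27274, g' = -0.7832 → β = 0.1518
  β = 0.1518: g = 0.04889, g' = -1.2620 → β = 0.1905
  β = 0.1905: g = 0.00259, g' = -1.1341 → β = 0.1928
Converged at β = 0.1928.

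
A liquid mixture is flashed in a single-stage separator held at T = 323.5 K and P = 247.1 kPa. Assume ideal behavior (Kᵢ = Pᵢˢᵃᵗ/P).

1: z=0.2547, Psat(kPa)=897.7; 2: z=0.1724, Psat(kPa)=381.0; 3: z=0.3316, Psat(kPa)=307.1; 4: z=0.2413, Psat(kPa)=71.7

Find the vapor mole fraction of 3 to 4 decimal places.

Raoult's law: Kᵢ = Pᵢˢᵃᵗ/P = Pᵢˢᵃᵗ/247.1.
  K_1 = 897.7/247.1 = 3.632942, K_2 = 381.0/247.1 = 1.541886, K_3 = 307.1/247.1 = 1.242817, K_4 = 71.7/247.1 = 0.290166
Iterate (Newton) starting at V/F = 0.37:
  V/F = 0.3700: g = 0.25910, g' = -0.7282 → V/F = 0.7258
  V/F = 0.7258: g = 0.01258, g' = -0.7659 → V/F = 0.7422
  V/F = 0.7422: g = -0.00016, g' = -0.7852 → V/F = 0.7420
Converged at V/F = 0.7420.
Compositions from xᵢ = zᵢ/(1+V/F(Kᵢ−1)), yᵢ = Kᵢxᵢ:
  1: x = 0.0862, y = 0.3133
  2: x = 0.1230, y = 0.1896
  3: x = 0.2810, y = 0.3492
  4: x = 0.5098, y = 0.1479

y_3 = 0.3492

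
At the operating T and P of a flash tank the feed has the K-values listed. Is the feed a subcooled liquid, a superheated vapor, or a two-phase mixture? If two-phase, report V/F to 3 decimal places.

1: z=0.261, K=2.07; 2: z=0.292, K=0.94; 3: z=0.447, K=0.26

ΣzᵢKᵢ = 0.931; Σzᵢ/Kᵢ = 2.156.
Since ΣzᵢKᵢ < 1 the mixture is below its bubble point — single liquid phase.

subcooled liquid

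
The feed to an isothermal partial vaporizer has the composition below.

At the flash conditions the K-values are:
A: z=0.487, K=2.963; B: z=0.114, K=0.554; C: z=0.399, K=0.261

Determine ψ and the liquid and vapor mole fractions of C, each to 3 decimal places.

Newton–Raphson from ψ = 0.5:
  ψ = 0.500: g = -0.0506, g' = -1.064 → ψ = 0.452
Converged at ψ = 0.452.
Compositions from xᵢ = zᵢ/(1+ψ(Kᵢ−1)), yᵢ = Kᵢxᵢ:
  A: x = 0.258, y = 0.765
  B: x = 0.143, y = 0.079
  C: x = 0.599, y = 0.156

ψ = 0.452, x_C = 0.599, y_C = 0.156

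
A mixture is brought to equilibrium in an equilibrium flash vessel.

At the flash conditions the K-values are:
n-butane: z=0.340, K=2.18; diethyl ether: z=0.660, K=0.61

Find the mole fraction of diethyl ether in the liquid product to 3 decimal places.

Newton–Raphson from ψ = 0.6:
  ψ = 0.600: g = -0.1011, g' = -0.333 → ψ = 0.297
  ψ = 0.297: g = 0.0061, g' = -0.388 → ψ = 0.312
Converged at ψ = 0.312.
Compositions from xᵢ = zᵢ/(1+ψ(Kᵢ−1)), yᵢ = Kᵢxᵢ:
  n-butane: x = 0.248, y = 0.542
  diethyl ether: x = 0.752, y = 0.458

x_diethyl ether = 0.752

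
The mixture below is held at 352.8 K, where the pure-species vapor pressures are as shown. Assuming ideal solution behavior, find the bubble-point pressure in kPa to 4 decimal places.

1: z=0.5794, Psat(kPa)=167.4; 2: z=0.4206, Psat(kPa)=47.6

Pbub = 117.0121 kPa

At the bubble point ψ → 0, so ΣzᵢKᵢ = 1 with Kᵢ = Pᵢˢᵃᵗ/P ⇒ P = ΣzᵢPᵢˢᵃᵗ.
P = 0.5794·167.4 + 0.4206·47.6 = 117.0121 kPa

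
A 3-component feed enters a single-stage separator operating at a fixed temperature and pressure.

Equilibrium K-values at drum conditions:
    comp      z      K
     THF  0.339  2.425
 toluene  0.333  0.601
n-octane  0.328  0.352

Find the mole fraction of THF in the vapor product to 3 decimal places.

Let β = V/F and solve Σ zᵢ(Kᵢ−1)/(1+β(Kᵢ−1)) = 0.
Check two-phase: ΣzᵢKᵢ = 1.138 > 1 and Σzᵢ/Kᵢ = 1.626 > 1, so g(0) = 0.138 > 0 and g(1) = -0.626 < 0.
Iterate (Newton) starting at β = 0.5:
  β = 0.500: g = -0.1983, g' = -0.619 → β = 0.180
  β = 0.180: g = 0.0010, g' = -0.674 → β = 0.181
Converged at β = 0.181.
Compositions from xᵢ = zᵢ/(1+β(Kᵢ−1)), yᵢ = Kᵢxᵢ:
  THF: x = 0.269, y = 0.653
  toluene: x = 0.359, y = 0.216
  n-octane: x = 0.372, y = 0.131

y_THF = 0.653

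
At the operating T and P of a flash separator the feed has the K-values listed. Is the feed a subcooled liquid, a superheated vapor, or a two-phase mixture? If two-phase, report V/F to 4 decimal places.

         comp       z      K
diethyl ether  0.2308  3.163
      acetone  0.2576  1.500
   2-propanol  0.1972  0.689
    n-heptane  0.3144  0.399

ΣzᵢKᵢ = 1.3777; Σzᵢ/Kᵢ = 1.3189.
Both exceed 1, so a two-phase solution exists.
Let ψ = V/F and solve Σ zᵢ(Kᵢ−1)/(1+ψ(Kᵢ−1)) = 0.
Newton–Raphson from ψ = 0.46:
  ψ = 0.4600: g = 0.02223, g' = -0.5568 → ψ = 0.4999
  ψ = 0.4999: g = 0.00016, g' = -0.5493 → ψ = 0.5002
Converged at ψ = 0.5002.

two-phase, V/F = 0.5002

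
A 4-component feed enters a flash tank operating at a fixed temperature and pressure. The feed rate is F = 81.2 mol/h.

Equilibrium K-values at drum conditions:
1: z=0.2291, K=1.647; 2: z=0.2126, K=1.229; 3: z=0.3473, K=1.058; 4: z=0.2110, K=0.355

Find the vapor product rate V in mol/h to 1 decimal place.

Material balance + equilibrium reduce to Σ zᵢ(Kᵢ−1)/(1+ψ(Kᵢ−1)) = 0.
Check two-phase: ΣzᵢKᵢ = 1.0810 > 1 and Σzᵢ/Kᵢ = 1.2347 > 1, so g(0) = 0.0810 > 0 and g(1) = -0.2347 < 0.
Iterate (Newton) starting at ψ = 0.5:
  ψ = 0.5000: g = -0.02562, g' = -0.2561 → ψ = 0.3999
  ψ = 0.3999: g = -0.00136, g' = -0.2304 → ψ = 0.3940
Converged at ψ = 0.3940.
Then V = ψ·F = 0.3940·81.2 = 32.0 mol/h and L = F − V = 49.2 mol/h.

V = 32.0 mol/h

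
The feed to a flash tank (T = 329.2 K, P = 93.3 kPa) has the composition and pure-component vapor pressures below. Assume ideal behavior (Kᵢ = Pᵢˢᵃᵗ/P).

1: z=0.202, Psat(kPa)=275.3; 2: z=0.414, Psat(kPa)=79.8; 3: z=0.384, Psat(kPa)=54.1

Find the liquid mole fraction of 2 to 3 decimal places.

Raoult's law: Kᵢ = Pᵢˢᵃᵗ/P = Pᵢˢᵃᵗ/93.3.
  K_1 = 275.3/93.3 = 2.95070, K_2 = 79.8/93.3 = 0.85531, K_3 = 54.1/93.3 = 0.57985
Rachford–Rice: g(ψ) = Σ zᵢ(Kᵢ−1)/(1+ψ(Kᵢ−1)) = 0.
Check two-phase: ΣzᵢKᵢ = 1.173 > 1 and Σzᵢ/Kᵢ = 1.215 > 1, so g(0) = 0.173 > 0 and g(1) = -0.215 < 0.
Newton iteration, ψ⁰ = 0.67:
  ψ = 0.670: g = -0.1201, g' = -0.286 → ψ = 0.251
  ψ = 0.251: g = 0.0221, g' = -0.441 → ψ = 0.301
  ψ = 0.301: g = 0.0010, g' = -0.403 → ψ = 0.303
Converged at ψ = 0.303.
Compositions from xᵢ = zᵢ/(1+ψ(Kᵢ−1)), yᵢ = Kᵢxᵢ:
  1: x = 0.127, y = 0.374
  2: x = 0.433, y = 0.370
  3: x = 0.440, y = 0.255

x_2 = 0.433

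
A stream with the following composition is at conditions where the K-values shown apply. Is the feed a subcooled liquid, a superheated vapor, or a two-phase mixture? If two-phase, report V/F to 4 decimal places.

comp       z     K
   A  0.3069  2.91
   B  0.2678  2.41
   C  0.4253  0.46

ΣzᵢKᵢ = 1.7341; Σzᵢ/Kᵢ = 1.1411.
Both exceed 1, so a two-phase solution exists.
Material balance + equilibrium reduce to Σ zᵢ(Kᵢ−1)/(1+ψ(Kᵢ−1)) = 0.
Iterate (Newton) starting at ψ = 0.5:
  ψ = 0.5000: g = 0.20670, g' = -0.7088 → ψ = 0.7916
  ψ = 0.7916: g = 0.01065, g' = -0.6747 → ψ = 0.8074
  ψ = 0.8074: g = -0.00004, g' = -0.6795 → ψ = 0.8073
Converged at ψ = 0.8073.

two-phase, V/F = 0.8073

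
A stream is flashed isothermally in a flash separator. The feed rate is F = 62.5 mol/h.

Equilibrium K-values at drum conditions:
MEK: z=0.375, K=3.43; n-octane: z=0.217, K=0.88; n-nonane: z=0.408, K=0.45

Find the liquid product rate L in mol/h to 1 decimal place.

Newton–Raphson from V/F = 0.54:
  V/F = 0.540: g = 0.0471, g' = -0.667 → V/F = 0.610
  V/F = 0.610: g = 0.0010, g' = -0.642 → V/F = 0.612
Converged at V/F = 0.612.
Then V = V/F·F = 0.6120·62.5 = 38.3 mol/h and L = F − V = 24.2 mol/h.

L = 24.2 mol/h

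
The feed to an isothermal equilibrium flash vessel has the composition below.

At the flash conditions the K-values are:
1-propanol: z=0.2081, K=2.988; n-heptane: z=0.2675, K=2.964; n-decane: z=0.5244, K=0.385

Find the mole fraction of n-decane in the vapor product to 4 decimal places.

y_n-decane = 0.2936

Let ψ = V/F and solve Σ zᵢ(Kᵢ−1)/(1+ψ(Kᵢ−1)) = 0.
Feasibility: ΣzᵢKᵢ = 1.6166, Σzᵢ/Kᵢ = 1.5220 — both > 1, two phases present.
Iterate (Newton) starting at ψ = 0.67:
  ψ = 0.6700: g = -0.14427, g' = -0.9174 → ψ = 0.5127
  ψ = 0.5127: g = -0.00441, g' = -0.8810 → ψ = 0.5077
Converged at ψ = 0.5077.
Compositions from xᵢ = zᵢ/(1+ψ(Kᵢ−1)), yᵢ = Kᵢxᵢ:
  1-propanol: x = 0.1036, y = 0.3094
  n-heptane: x = 0.1339, y = 0.3970
  n-decane: x = 0.7625, y = 0.2936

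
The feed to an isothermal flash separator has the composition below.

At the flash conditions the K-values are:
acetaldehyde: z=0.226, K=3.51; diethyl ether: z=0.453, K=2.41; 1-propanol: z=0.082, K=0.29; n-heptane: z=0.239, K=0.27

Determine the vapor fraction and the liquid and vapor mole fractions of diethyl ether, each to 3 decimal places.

Rachford–Rice: g(ψ) = Σ zᵢ(Kᵢ−1)/(1+ψ(Kᵢ−1)) = 0.
g(0) = ΣzᵢKᵢ − 1 = 0.973 and g(1) = 1 − Σzᵢ/Kᵢ = -0.420, so a root lies in (0, 1).
Newton iteration, ψ⁰ = 0.5:
  ψ = 0.500: g = 0.2612, g' = -1.005 → ψ = 0.760
  ψ = 0.760: g = -0.0147, g' = -1.216 → ψ = 0.748
Converged at ψ = 0.748.
Compositions from xᵢ = zᵢ/(1+ψ(Kᵢ−1)), yᵢ = Kᵢxᵢ:
  acetaldehyde: x = 0.079, y = 0.276
  diethyl ether: x = 0.221, y = 0.531
  1-propanol: x = 0.175, y = 0.051
  n-heptane: x = 0.526, y = 0.142

ψ = 0.748, x_diethyl ether = 0.221, y_diethyl ether = 0.531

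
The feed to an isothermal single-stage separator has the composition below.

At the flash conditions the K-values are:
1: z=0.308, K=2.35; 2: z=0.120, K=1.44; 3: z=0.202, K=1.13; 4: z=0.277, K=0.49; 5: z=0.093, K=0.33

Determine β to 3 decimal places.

β = 0.574

Let β = V/F and solve Σ zᵢ(Kᵢ−1)/(1+β(Kᵢ−1)) = 0.
g(0) = ΣzᵢKᵢ − 1 = 0.291 and g(1) = 1 − Σzᵢ/Kᵢ = -0.240, so a root lies in (0, 1).
Iterate (Newton) starting at β = 0.5:
  β = 0.500: g = 0.0329, g' = -0.443 → β = 0.574
Converged at β = 0.574.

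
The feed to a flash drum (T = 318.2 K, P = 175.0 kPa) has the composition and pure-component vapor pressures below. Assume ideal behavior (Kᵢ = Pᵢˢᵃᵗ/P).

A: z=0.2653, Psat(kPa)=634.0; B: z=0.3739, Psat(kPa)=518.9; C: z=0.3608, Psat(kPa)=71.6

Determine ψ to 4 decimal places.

Raoult's law: Kᵢ = Pᵢˢᵃᵗ/P = Pᵢˢᵃᵗ/175.0.
  K_A = 634.0/175.0 = 3.622857, K_B = 518.9/175.0 = 2.965143, K_C = 71.6/175.0 = 0.409143
Newton–Raphson from ψ = 0.53:
  ψ = 0.5300: g = 0.34067, g' = -0.9329 → ψ = 0.8952
  ψ = 0.8952: g = 0.02162, g' = -0.9201 → ψ = 0.9187
  ψ = 0.9187: g = -0.00026, g' = -0.9431 → ψ = 0.9184
Converged at ψ = 0.9184.

ψ = 0.9184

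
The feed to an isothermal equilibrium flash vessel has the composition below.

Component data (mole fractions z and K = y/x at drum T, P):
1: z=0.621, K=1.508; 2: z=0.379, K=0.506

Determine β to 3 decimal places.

Let β = V/F and solve Σ zᵢ(Kᵢ−1)/(1+β(Kᵢ−1)) = 0.
Check two-phase: ΣzᵢKᵢ = 1.128 > 1 and Σzᵢ/Kᵢ = 1.161 > 1, so g(0) = 0.128 > 0 and g(1) = -0.161 < 0.
Binary case is linear: z₁(K₁−1)(1+β(K₂−1)) + z₂(K₂−1)(1+β(K₁−1)) = 0
⇒ β = [z₁(K₁−1)+z₂(K₂−1)] / [−(K₁−1)(K₂−1)] = 0.1282/0.2510 = 0.511

β = 0.511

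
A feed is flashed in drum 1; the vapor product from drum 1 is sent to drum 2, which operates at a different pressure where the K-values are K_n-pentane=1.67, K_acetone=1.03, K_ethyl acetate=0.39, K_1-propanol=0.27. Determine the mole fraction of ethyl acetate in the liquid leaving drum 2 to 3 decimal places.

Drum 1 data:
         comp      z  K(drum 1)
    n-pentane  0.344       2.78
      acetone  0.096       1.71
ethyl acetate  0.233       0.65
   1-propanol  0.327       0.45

x_ethyl acetate (drum 2) = 0.206

Drum 1:
Iterate (Newton) starting at ψ₁ = 0.67:
  ψ₁ = 0.670: g = -0.0659, g' = -0.546 → ψ₁ = 0.549
Converged at ψ₁ = 0.549.
Drum-1 compositions:
  n-pentane: x = 0.174, y = 0.484
  acetone: x = 0.069, y = 0.118
  ethyl acetate: x = 0.288, y = 0.187
  1-propanol: x = 0.469, y = 0.211
Drum-2 feed = drum-1 vapor: z₂ = (0.4836, 0.1181, 0.1875, 0.2108).
Drum 2:
Rachford–Rice: g(ψ₂) = Σ zᵢ(Kᵢ−1)/(1+ψ₂(Kᵢ−1)) = 0.
Feasibility: ΣzᵢKᵢ = 1.059, Σzᵢ/Kᵢ = 1.666 — both > 1, two phases present.
Iterate (Newton) starting at ψ₂ = 0.6:
  ψ₂ = 0.600: g = -0.2197, g' = -0.640 → ψ₂ = 0.257
  ψ₂ = 0.257: g = -0.0450, g' = -0.426 → ψ₂ = 0.151
  ψ₂ = 0.151: g = -0.0012, g' = -0.406 → ψ₂ = 0.148
Converged at ψ₂ = 0.148.
  n-pentane: x = 0.440, y = 0.735
  acetone: x = 0.118, y = 0.121
  ethyl acetate: x = 0.206, y = 0.080
  1-propanol: x = 0.236, y = 0.064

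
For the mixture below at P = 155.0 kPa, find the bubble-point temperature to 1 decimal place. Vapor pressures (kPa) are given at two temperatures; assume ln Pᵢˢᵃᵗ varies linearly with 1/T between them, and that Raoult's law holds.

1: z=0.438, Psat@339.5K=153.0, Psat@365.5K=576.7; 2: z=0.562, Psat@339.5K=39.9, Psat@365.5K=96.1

Bubble-point temperature: ΣzᵢPᵢˢᵃᵗ(T) = P. Interpolate ln Pᵢˢᵃᵗ = aᵢ + bᵢ/T.
  T = 339.5 K: ΣzᵢPᵢˢᵃᵗ = 89.44 kPa
  T = 365.5 K: ΣzᵢPᵢˢᵃᵗ = 306.60 kPa
  T = 352.5 K: ΣzᵢPᵢˢᵃᵗ = 168.70 kPa
  T = 346.0 K: ΣzᵢPᵢˢᵃᵗ = 123.42 kPa
  T = 349.2 K: ΣzᵢPᵢˢᵃᵗ = 144.12 kPa
  T = 350.9 K: ΣzᵢPᵢˢᵃᵗ = 156.34 kPa
Interpolating between 349.2 K and 350.9 K gives T ≈ 350.7 K.

T = 350.7 K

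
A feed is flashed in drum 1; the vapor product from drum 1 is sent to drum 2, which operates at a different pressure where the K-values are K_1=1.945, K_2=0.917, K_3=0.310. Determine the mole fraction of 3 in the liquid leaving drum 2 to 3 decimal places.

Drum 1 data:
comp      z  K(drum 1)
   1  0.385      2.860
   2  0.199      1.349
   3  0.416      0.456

Drum 1:
Newton iteration, ψ₁⁰ = 0.68:
  ψ₁ = 0.680: g = 0.0131, g' = -0.586 → ψ₁ = 0.702
Converged at ψ₁ = 0.702.
Drum-1 compositions:
  1: x = 0.167, y = 0.477
  2: x = 0.160, y = 0.216
  3: x = 0.673, y = 0.307
Drum-2 feed = drum-1 vapor: z₂ = (0.4774, 0.2156, 0.3070).
Drum 2:
Rachford–Rice: g(ψ₂) = Σ zᵢ(Kᵢ−1)/(1+ψ₂(Kᵢ−1)) = 0.
g(0) = ΣzᵢKᵢ − 1 = 0.221 and g(1) = 1 − Σzᵢ/Kᵢ = -0.471, so a root lies in (0, 1).
Iterate (Newton) starting at ψ₂ = 0.61:
  ψ₂ = 0.610: g = -0.0985, g' = -0.609 → ψ₂ = 0.448
  ψ₂ = 0.448: g = -0.0084, g' = -0.518 → ψ₂ = 0.432
Converged at ψ₂ = 0.432.
  1: x = 0.339, y = 0.659
  2: x = 0.224, y = 0.205
  3: x = 0.437, y = 0.136

x_3 (drum 2) = 0.437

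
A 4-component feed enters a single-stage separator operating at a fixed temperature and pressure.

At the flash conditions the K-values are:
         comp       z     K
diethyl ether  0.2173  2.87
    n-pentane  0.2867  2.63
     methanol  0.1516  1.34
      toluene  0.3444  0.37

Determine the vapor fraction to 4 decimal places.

Rachford–Rice: g(ψ) = Σ zᵢ(Kᵢ−1)/(1+ψ(Kᵢ−1)) = 0.
Check two-phase: ΣzᵢKᵢ = 1.7082 > 1 and Σzᵢ/Kᵢ = 1.2287 > 1, so g(0) = 0.7082 > 0 and g(1) = -0.2287 < 0.
Newton iteration, ψ⁰ = 0.36:
  ψ = 0.3600: g = 0.30267, g' = -0.8165 → ψ = 0.7307
  ψ = 0.7307: g = 0.02424, g' = -0.7750 → ψ = 0.7620
  ψ = 0.7620: g = -0.00034, g' = -0.7974 → ψ = 0.7616
Converged at ψ = 0.7615.

ψ = 0.7615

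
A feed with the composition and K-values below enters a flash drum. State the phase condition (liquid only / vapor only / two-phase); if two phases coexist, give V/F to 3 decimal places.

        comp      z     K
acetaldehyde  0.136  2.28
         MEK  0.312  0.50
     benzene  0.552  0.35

liquid only

ΣzᵢKᵢ = 0.659; Σzᵢ/Kᵢ = 2.261.
Since ΣzᵢKᵢ < 1 the mixture is below its bubble point — single liquid phase.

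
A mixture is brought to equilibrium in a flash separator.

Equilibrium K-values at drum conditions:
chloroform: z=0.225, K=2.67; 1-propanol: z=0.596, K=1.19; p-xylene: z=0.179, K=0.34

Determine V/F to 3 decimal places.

Newton iteration, V/F⁰ = 0.67:
  V/F = 0.670: g = 0.0660, g' = -0.407 → V/F = 0.832
  V/F = 0.832: g = -0.0070, g' = -0.510 → V/F = 0.818
Converged at V/F = 0.818.

V/F = 0.818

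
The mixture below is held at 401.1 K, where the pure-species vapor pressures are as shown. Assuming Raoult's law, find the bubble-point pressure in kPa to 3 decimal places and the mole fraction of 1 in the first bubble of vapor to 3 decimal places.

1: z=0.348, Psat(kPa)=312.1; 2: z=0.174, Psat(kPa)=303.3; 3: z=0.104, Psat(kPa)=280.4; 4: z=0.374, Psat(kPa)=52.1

At the bubble point ψ → 0, so ΣzᵢKᵢ = 1 with Kᵢ = Pᵢˢᵃᵗ/P ⇒ P = ΣzᵢPᵢˢᵃᵗ.
P = 0.348·312.1 + 0.174·303.3 + 0.104·280.4 + 0.374·52.1 = 210.032 kPa
yᵢ = zᵢPᵢˢᵃᵗ/P ⇒ y_1 = 0.348·312.1/210.032 = 0.517

Pbub = 210.032 kPa, y_1 = 0.517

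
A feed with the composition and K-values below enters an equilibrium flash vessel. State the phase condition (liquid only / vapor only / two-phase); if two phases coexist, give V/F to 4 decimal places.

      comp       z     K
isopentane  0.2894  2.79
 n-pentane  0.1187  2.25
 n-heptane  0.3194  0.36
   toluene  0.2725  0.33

two-phase, V/F = 0.2591

ΣzᵢKᵢ = 1.2794; Σzᵢ/Kᵢ = 1.8695.
Both exceed 1, so a two-phase solution exists.
Let ψ = V/F and solve Σ zᵢ(Kᵢ−1)/(1+ψ(Kᵢ−1)) = 0.
Newton–Raphson from ψ = 0.49:
  ψ = 0.4900: g = -0.20163, g' = -0.8833 → ψ = 0.2617
  ψ = 0.2617: g = -0.00239, g' = -0.9039 → ψ = 0.2591
Converged at ψ = 0.2591.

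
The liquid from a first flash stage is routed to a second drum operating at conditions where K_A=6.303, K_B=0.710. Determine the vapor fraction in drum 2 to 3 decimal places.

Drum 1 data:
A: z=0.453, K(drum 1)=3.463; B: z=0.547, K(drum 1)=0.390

Drum 1:
Binary case is linear: z₁(K₁−1)(1+ψ₁(K₂−1)) + z₂(K₂−1)(1+ψ₁(K₁−1)) = 0
⇒ ψ₁ = [z₁(K₁−1)+z₂(K₂−1)] / [−(K₁−1)(K₂−1)] = 0.7821/1.5024 = 0.521
Drum-1 compositions:
  A: x = 0.199, y = 0.687
  B: x = 0.801, y = 0.313
Drum-2 feed = drum-1 liquid: z₂ = (0.1985, 0.8015).
Drum 2:
Material balance + equilibrium reduce to Σ zᵢ(Kᵢ−1)/(1+ψ₂(Kᵢ−1)) = 0.
Check two-phase: ΣzᵢKᵢ = 1.820 > 1 and Σzᵢ/Kᵢ = 1.160 > 1, so g(0) = 0.820 > 0 and g(1) = -0.160 < 0.
Binary case is linear: z₁(K₁−1)(1+ψ₂(K₂−1)) + z₂(K₂−1)(1+ψ₂(K₁−1)) = 0
⇒ ψ₂ = [z₁(K₁−1)+z₂(K₂−1)] / [−(K₁−1)(K₂−1)] = 0.8202/1.5379 = 0.533
  A: x = 0.052, y = 0.327
  B: x = 0.948, y = 0.673

V/F (drum 2) = 0.533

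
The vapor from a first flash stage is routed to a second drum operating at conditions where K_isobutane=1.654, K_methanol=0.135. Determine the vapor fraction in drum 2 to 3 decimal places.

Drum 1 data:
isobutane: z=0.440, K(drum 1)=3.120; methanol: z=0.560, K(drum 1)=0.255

V/F (drum 2) = 0.649

Drum 1:
Rachford–Rice: g(ψ₁) = Σ zᵢ(Kᵢ−1)/(1+ψ₁(Kᵢ−1)) = 0.
Check two-phase: ΣzᵢKᵢ = 1.516 > 1 and Σzᵢ/Kᵢ = 2.337 > 1, so g(0) = 0.516 > 0 and g(1) = -1.337 < 0.
Binary case is linear: z₁(K₁−1)(1+ψ₁(K₂−1)) + z₂(K₂−1)(1+ψ₁(K₁−1)) = 0
⇒ ψ₁ = [z₁(K₁−1)+z₂(K₂−1)] / [−(K₁−1)(K₂−1)] = 0.5156/1.5794 = 0.326
Drum-1 compositions:
  isobutane: x = 0.260, y = 0.811
  methanol: x = 0.740, y = 0.189
Drum-2 feed = drum-1 vapor: z₂ = (0.8113, 0.1887).
Drum 2:
Newton–Raphson from ψ₂ = 0.61:
  ψ₂ = 0.610: g = 0.0337, g' = -0.810 → ψ₂ = 0.652
  ψ₂ = 0.652: g = -0.0020, g' = -0.912 → ψ₂ = 0.649
Converged at ψ₂ = 0.649.
  isobutane: x = 0.569, y = 0.942
  methanol: x = 0.431, y = 0.058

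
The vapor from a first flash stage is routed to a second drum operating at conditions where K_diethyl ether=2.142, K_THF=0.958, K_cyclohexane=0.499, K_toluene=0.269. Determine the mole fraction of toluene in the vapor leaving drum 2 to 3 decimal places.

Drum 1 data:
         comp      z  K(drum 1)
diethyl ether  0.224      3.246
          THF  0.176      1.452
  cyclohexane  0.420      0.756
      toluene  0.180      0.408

y_toluene (drum 2) = 0.034

Drum 1:
Let ψ₁ = V/F and solve Σ zᵢ(Kᵢ−1)/(1+ψ₁(Kᵢ−1)) = 0.
g(0) = ΣzᵢKᵢ − 1 = 0.374 and g(1) = 1 − Σzᵢ/Kᵢ = -0.187, so a root lies in (0, 1).
Iterate (Newton) starting at ψ₁ = 0.5:
  ψ₁ = 0.500: g = 0.0338, g' = -0.434 → ψ₁ = 0.578
  ψ₁ = 0.578: g = 0.0008, g' = -0.416 → ψ₁ = 0.580
Converged at ψ₁ = 0.580.
Drum-1 compositions:
  diethyl ether: x = 0.097, y = 0.316
  THF: x = 0.139, y = 0.202
  cyclohexane: x = 0.489, y = 0.370
  toluene: x = 0.274, y = 0.112
Drum-2 feed = drum-1 vapor: z₂ = (0.3159, 0.2025, 0.3698, 0.1118).
Drum 2:
Iterate (Newton) starting at ψ₂ = 0.63:
  ψ₂ = 0.630: g = -0.2212, g' = -0.543 → ψ₂ = 0.223
  ψ₂ = 0.223: g = -0.0272, g' = -0.465 → ψ₂ = 0.164
  ψ₂ = 0.164: g = 0.0004, g' = -0.480 → ψ₂ = 0.165
Converged at ψ₂ = 0.165.
  diethyl ether: x = 0.266, y = 0.569
  THF: x = 0.204, y = 0.195
  cyclohexane: x = 0.403, y = 0.201
  toluene: x = 0.127, y = 0.034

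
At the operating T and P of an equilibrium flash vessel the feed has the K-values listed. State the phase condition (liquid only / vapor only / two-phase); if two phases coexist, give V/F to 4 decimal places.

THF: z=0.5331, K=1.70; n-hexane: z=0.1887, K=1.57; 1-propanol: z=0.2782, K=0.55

vapor only

ΣzᵢKᵢ = 1.3555; Σzᵢ/Kᵢ = 0.9396.
Since Σzᵢ/Kᵢ < 1 the mixture is above its dew point — single vapor phase.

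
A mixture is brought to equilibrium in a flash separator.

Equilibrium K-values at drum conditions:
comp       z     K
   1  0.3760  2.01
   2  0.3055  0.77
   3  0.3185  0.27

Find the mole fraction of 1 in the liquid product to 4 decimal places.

Let ψ = V/F and solve Σ zᵢ(Kᵢ−1)/(1+ψ(Kᵢ−1)) = 0.
Check two-phase: ΣzᵢKᵢ = 1.0770 > 1 and Σzᵢ/Kᵢ = 1.7634 > 1, so g(0) = 0.0770 > 0 and g(1) = -0.7634 < 0.
Iterate (Newton) starting at ψ = 0.5:
  ψ = 0.5000: g = -0.19321, g' = -0.6109 → ψ = 0.1837
  ψ = 0.1837: g = -0.02156, g' = -0.5169 → ψ = 0.1420
  ψ = 0.1420: g = 0.00009, g' = -0.5219 → ψ = 0.1422
Converged at ψ = 0.1422.
Compositions from xᵢ = zᵢ/(1+ψ(Kᵢ−1)), yᵢ = Kᵢxᵢ:
  1: x = 0.3288, y = 0.6609
  2: x = 0.3158, y = 0.2432
  3: x = 0.3554, y = 0.0960

x_1 = 0.3288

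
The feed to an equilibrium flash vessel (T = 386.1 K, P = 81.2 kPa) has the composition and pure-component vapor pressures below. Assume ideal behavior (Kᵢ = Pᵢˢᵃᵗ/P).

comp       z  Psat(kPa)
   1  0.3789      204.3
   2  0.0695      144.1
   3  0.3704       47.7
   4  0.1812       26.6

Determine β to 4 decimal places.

β = 0.4821

Raoult's law: Kᵢ = Pᵢˢᵃᵗ/P = Pᵢˢᵃᵗ/81.2.
  K_1 = 204.3/81.2 = 2.516010, K_2 = 144.1/81.2 = 1.774631, K_3 = 47.7/81.2 = 0.587438, K_4 = 26.6/81.2 = 0.327586
Let β = V/F and solve Σ zᵢ(Kᵢ−1)/(1+β(Kᵢ−1)) = 0.
Check two-phase: ΣzᵢKᵢ = 1.3536 > 1 and Σzᵢ/Kᵢ = 1.3734 > 1, so g(0) = 0.3536 > 0 and g(1) = -0.3734 < 0.
Iterate (Newton) starting at β = 0.55:
  β = 0.5500: g = -0.04002, g' = -0.5913 → β = 0.4823
  β = 0.4823: g = -0.00010, g' = -0.5904 → β = 0.4821
Converged at β = 0.4821.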